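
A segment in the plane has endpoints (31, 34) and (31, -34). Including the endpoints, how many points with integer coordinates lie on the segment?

69

The number of lattice points on a segment between lattice points is gcd(|Δx|,|Δy|) + 1 = gcd(0,68) + 1 = 68 + 1 = 69.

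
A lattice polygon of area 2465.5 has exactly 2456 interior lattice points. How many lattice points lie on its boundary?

21

Pick's theorem gives A = I + B/2 − 1, so B = 2(A − I + 1) = 2(2465.5 − 2456 + 1) = 21.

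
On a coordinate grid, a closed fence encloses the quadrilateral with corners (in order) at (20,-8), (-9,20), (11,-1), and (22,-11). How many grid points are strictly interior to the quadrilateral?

30

The shoelace formula gives twice the area as |[20·20 − (-9)·(-8)] + [(-9)·(-1) − 11·20] + [11·(-11) − 22·(-1)] + [22·(-8) − 20·(-11)]| = 62, so the area is 31.
Along each edge there are gcd(|Δx|,|Δy|)+1 lattice points, so counting each shared vertex once the boundary has gcd(29,28) + gcd(20,21) + gcd(11,10) + gcd(2,3) = 1+1+1+1 = 4.
By Pick's theorem A = I + B/2 − 1, so I = 31 − 4/2 + 1 = 30.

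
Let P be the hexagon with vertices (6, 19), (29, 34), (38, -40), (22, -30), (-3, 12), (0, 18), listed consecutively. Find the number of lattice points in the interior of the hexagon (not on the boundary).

1520

By the shoelace formula, twice the signed area is |(6·34 − 29·19) + (29·(-40) − 38·34) + (38·(-30) − 22·(-40)) + (22·12 − (-3)·(-30)) + ((-3)·18 − 0·12) + (0·19 − 6·18)| = 3047, so the area is 1523.5.
Along each edge there are gcd(|Δx|,|Δy|)+1 lattice points, so counting each shared vertex once the boundary has gcd(23,15) + gcd(9,74) + gcd(16,10) + gcd(25,42) + gcd(3,6) + gcd(6,1) = 1+1+2+1+3+1 = 9.
Pick's theorem gives I = A − B/2 + 1 = 1523.5 − 9/2 + 1 = 1520.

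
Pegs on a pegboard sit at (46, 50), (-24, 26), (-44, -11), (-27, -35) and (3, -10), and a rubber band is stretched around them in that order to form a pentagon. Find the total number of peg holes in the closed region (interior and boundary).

3022

The shoelace formula gives twice the area as |(46·26 − (-24)·50) + ((-24)·(-11) − (-44)·26) + ((-44)·(-35) − (-27)·(-11)) + ((-27)·(-10) − 3·(-35)) + (3·50 − 46·(-10))| = 6032, so the area is 3016.
Along each edge there are gcd(|Δx|,|Δy|)+1 lattice points, so counting each shared vertex once the boundary has gcd(70,24) + gcd(20,37) + gcd(17,24) + gcd(30,25) + gcd(43,60) = 2+1+1+5+1 = 10.
Pick's theorem gives I = A − B/2 + 1 = 3016 − 10/2 + 1 = 3012, so the closed region contains I + B = 3012 + 10 = 3022 lattice points.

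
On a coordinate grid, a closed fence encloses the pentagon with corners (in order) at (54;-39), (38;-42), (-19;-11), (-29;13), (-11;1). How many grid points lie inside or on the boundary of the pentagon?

Using the shoelace formula, 2A = |[54·(-42) − 38·(-39)] + [38·(-11) − (-19)·(-42)] + [(-19)·13 − (-29)·(-11)] + [(-29)·1 − (-11)·13] + [(-11)·(-39) − 54·1]| = 2079, so the area is 2079/2.
The number of boundary lattice points is Σ gcd(|Δx|,|Δy|) = gcd(16,3) + gcd(57,31) + gcd(10,24) + gcd(18,12) + gcd(65,40) = 1+1+2+6+5 = 15.
Pick's theorem gives I = A − B/2 + 1 = 2079/2 − 15/2 + 1 = 1033, so the closed region contains I + B = 1033 + 15 = 1048 lattice points.

1048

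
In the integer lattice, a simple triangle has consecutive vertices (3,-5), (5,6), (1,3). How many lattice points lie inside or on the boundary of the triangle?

22

The shoelace formula gives twice the area as |(3·6 − 5·(-5)) + (5·3 − 1·6) + (1·(-5) − 3·3)| = 38, so the area is 19.
Summing gcd(|Δx|,|Δy|) over the edges gives the boundary count: gcd(2,11) + gcd(4,3) + gcd(2,8) = 1+1+2 = 4.
Pick's theorem gives I = A − B/2 + 1 = 19 − 4/2 + 1 = 18, so the closed region contains I + B = 18 + 4 = 22 lattice points.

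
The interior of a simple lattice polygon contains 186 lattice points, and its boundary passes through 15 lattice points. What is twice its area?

Pick's theorem states A = I + B/2 − 1, so A = 186 + 15/2 − 1 = 385/2.
Hence 2A = 385.

385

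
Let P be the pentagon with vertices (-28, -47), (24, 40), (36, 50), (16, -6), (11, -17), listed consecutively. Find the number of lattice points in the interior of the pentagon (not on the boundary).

By the shoelace formula, twice the signed area is |((-28)·40 − 24·(-47)) + (24·50 − 36·40) + (36·(-6) − 16·50) + (16·(-17) − 11·(-6)) + (11·(-47) − (-28)·(-17))| = 2447, so the area is 1223.5.
The number of boundary lattice points is Σ gcd(|Δx|,|Δy|) = gcd(52,87) + gcd(12,10) + gcd(20,56) + gcd(5,11) + gcd(39,30) = 1+2+4+1+3 = 11.
Pick's theorem gives I = A − B/2 + 1 = 1223.5 − 11/2 + 1 = 1219.

1219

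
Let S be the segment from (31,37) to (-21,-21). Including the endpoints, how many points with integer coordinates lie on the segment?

The number of lattice points on a segment between lattice points is gcd(|Δx|,|Δy|) + 1 = gcd(52,58) + 1 = 2 + 1 = 3.

3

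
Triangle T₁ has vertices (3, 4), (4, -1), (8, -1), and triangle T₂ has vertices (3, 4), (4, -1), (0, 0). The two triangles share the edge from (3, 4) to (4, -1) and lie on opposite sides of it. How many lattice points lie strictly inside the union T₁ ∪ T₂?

The union is the simple quadrilateral with vertices (3, 4), (8, -1), (4, -1), (0, 0) in order.
By the shoelace formula, twice the signed area is |[3·(-1) − 8·4] + [8·(-1) − 4·(-1)] + [4·0 − 0·(-1)] + [0·4 − 3·0]| = 39, so the area is 39/2.
The number of boundary lattice points is Σ gcd(|Δx|,|Δy|) = gcd(5,5) + gcd(4,0) + gcd(4,1) + gcd(3,4) = 5+4+1+1 = 11.
By Pick's theorem I = A − B/2 + 1 = 39/2 − 11/2 + 1 = 15.

15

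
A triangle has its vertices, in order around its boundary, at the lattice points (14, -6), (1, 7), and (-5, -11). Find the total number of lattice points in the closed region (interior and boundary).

167

The shoelace formula gives twice the area as |(14·7 − 1·(-6)) + (1·(-11) − (-5)·7) + ((-5)·(-6) − 14·(-11))| = 312, so the area is 156.
Summing gcd(|Δx|,|Δy|) over the edges gives the boundary count: gcd(13,13) + gcd(6,18) + gcd(19,5) = 13+6+1 = 20.
Pick's theorem gives I = A − B/2 + 1 = 156 − 20/2 + 1 = 147, so the closed region contains I + B = 147 + 20 = 167 lattice points.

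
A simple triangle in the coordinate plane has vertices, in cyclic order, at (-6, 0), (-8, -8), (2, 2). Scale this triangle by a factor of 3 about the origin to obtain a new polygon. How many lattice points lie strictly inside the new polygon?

The shoelace formula gives twice the area as |[(-6)·(-8) − (-8)·0] + [(-8)·2 − 2·(-8)] + [2·0 − (-6)·2]| = 60, so the area is 30.
Summing gcd(|Δx|,|Δy|) over the edges gives the boundary count: gcd(2,8) + gcd(10,10) + gcd(8,2) = 2+10+2 = 14.
Scaling by 3 multiplies the area by 3² = 9 (so the new area is 270) and multiplies the boundary lattice-point count by 3, giving 42.
By Pick's theorem, the interior count of the dilated polygon is 270 − 42/2 + 1 = 250.

250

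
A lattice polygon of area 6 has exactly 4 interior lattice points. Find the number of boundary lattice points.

Pick's theorem gives A = I + B/2 − 1, so B = 2(A − I + 1) = 2(6 − 4 + 1) = 6.

6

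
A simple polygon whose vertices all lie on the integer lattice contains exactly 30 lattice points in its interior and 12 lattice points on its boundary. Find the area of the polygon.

35

By Pick's theorem, A = I + B/2 − 1 = 30 + 12/2 − 1 = 35.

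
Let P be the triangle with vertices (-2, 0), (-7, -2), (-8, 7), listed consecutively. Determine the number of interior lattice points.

The shoelace formula gives twice the area as |((-2)·(-2) − (-7)·0) + ((-7)·7 − (-8)·(-2)) + ((-8)·0 − (-2)·7)| = 47, so the area is 23.5.
Along each edge there are gcd(|Δx|,|Δy|)+1 lattice points, so counting each shared vertex once the boundary has gcd(5,2) + gcd(1,9) + gcd(6,7) = 1+1+1 = 3.
By Pick's theorem A = I + B/2 − 1, so I = 23.5 − 3/2 + 1 = 23.

23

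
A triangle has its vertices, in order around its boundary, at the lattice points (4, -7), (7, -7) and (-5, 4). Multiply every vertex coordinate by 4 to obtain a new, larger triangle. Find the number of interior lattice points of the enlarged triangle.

255

The shoelace formula gives twice the area as |(4·(-7) − 7·(-7)) + (7·4 − (-5)·(-7)) + ((-5)·(-7) − 4·4)| = 33, so the area is 16.5.
The number of boundary lattice points is Σ gcd(|Δx|,|Δy|) = gcd(3,0) + gcd(12,11) + gcd(9,11) = 3+1+1 = 5.
Scaling by 4 multiplies the area by 4² = 16 (so the new area is 264) and multiplies the boundary lattice-point count by 4, giving 20.
By Pick's theorem, the interior count of the dilated polygon is 264 − 20/2 + 1 = 255.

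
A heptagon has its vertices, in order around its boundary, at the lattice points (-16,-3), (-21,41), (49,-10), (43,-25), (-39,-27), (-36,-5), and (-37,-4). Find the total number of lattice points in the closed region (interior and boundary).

3116

The shoelace formula gives twice the area as |((-16)·41 − (-21)·(-3)) + ((-21)·(-10) − 49·41) + (49·(-25) − 43·(-10)) + (43·(-27) − (-39)·(-25)) + ((-39)·(-5) − (-36)·(-27)) + ((-36)·(-4) − (-37)·(-5)) + ((-37)·(-3) − (-16)·(-4))| = 6220, so the area is 3110.
Along each edge there are gcd(|Δx|,|Δy|)+1 lattice points, so counting each shared vertex once the boundary has gcd(5,44) + gcd(70,51) + gcd(6,15) + gcd(82,2) + gcd(3,22) + gcd(1,1) + gcd(21,1) = 1+1+3+2+1+1+1 = 10.
Pick's theorem gives I = A − B/2 + 1 = 3110 − 10/2 + 1 = 3106, so the closed region contains I + B = 3106 + 10 = 3116 lattice points.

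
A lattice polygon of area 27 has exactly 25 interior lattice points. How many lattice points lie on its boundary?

6

Pick's theorem gives A = I + B/2 − 1, so B = 2(A − I + 1) = 2(27 − 25 + 1) = 6.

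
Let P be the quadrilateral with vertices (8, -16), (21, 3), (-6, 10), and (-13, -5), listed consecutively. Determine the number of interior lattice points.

By the shoelace formula, twice the signed area is |[8·3 − 21·(-16)] + [21·10 − (-6)·3] + [(-6)·(-5) − (-13)·10] + [(-13)·(-16) − 8·(-5)]| = 996, so the area is 498.
Along each edge there are gcd(|Δx|,|Δy|)+1 lattice points, so counting each shared vertex once the boundary has gcd(13,19) + gcd(27,7) + gcd(7,15) + gcd(21,11) = 1+1+1+1 = 4.
By Pick's theorem A = I + B/2 − 1, so I = 498 − 4/2 + 1 = 497.

497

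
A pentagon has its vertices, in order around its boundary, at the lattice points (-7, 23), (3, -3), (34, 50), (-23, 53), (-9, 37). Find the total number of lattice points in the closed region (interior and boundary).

By the shoelace formula, twice the signed area is |((-7)·(-3) − 3·23) + (3·50 − 34·(-3)) + (34·53 − (-23)·50) + ((-23)·37 − (-9)·53) + ((-9)·23 − (-7)·37)| = 2834, so the area is 1417.
Along each edge there are gcd(|Δx|,|Δy|)+1 lattice points, so counting each shared vertex once the boundary has gcd(10,26) + gcd(31,53) + gcd(57,3) + gcd(14,16) + gcd(2,14) = 2+1+3+2+2 = 10.
Pick's theorem gives I = A − B/2 + 1 = 1417 − 10/2 + 1 = 1413, so the closed region contains I + B = 1413 + 10 = 1423 lattice points.

1423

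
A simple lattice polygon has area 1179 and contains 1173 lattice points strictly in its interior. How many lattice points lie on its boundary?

Pick's theorem gives A = I + B/2 − 1, so B = 2(A − I + 1) = 2(1179 − 1173 + 1) = 14.

14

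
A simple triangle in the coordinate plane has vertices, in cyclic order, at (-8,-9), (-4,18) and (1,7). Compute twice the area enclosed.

The shoelace formula gives twice the area as |[(-8)·18 − (-4)·(-9)] + [(-4)·7 − 1·18] + [1·(-9) − (-8)·7]| = 179, so the area is 89.5.

179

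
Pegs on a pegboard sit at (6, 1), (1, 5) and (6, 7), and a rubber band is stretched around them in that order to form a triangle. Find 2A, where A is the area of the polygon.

Using the shoelace formula, 2A = |(6·5 − 1·1) + (1·7 − 6·5) + (6·1 − 6·7)| = 30, so the area is 15.

30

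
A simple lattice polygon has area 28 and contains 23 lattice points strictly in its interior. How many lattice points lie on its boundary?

12

Pick's theorem gives A = I + B/2 − 1, so B = 2(A − I + 1) = 2(28 − 23 + 1) = 12.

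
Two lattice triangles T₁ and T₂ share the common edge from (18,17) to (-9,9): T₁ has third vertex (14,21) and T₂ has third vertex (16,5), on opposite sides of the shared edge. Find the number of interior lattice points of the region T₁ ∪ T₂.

The union is the simple quadrilateral with vertices (18,17), (14,21), (-9,9), (16,5) in order.
The shoelace formula gives twice the area as |[18·21 − 14·17] + [14·9 − (-9)·21] + [(-9)·5 − 16·9] + [16·17 − 18·5]| = 448, so the area is 224.
Along each edge there are gcd(|Δx|,|Δy|)+1 lattice points, so counting each shared vertex once the boundary has gcd(4,4) + gcd(23,12) + gcd(25,4) + gcd(2,12) = 4+1+1+2 = 8.
By Pick's theorem I = A − B/2 + 1 = 224 − 8/2 + 1 = 221.

221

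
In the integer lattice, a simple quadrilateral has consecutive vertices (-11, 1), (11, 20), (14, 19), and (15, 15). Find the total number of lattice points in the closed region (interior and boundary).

102

The shoelace formula gives twice the area as |[(-11)·20 − 11·1] + [11·19 − 14·20] + [14·15 − 15·19] + [15·1 − (-11)·15]| = 197, so the area is 98.5.
The number of boundary lattice points is Σ gcd(|Δx|,|Δy|) = gcd(22,19) + gcd(3,1) + gcd(1,4) + gcd(26,14) = 1+1+1+2 = 5.
Pick's theorem gives I = A − B/2 + 1 = 98.5 − 5/2 + 1 = 97, so the closed region contains I + B = 97 + 5 = 102 lattice points.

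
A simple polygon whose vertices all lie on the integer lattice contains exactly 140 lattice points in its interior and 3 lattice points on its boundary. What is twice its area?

281

Pick's theorem states A = I + B/2 − 1, so A = 140 + 3/2 − 1 = 281/2.
Hence 2A = 281.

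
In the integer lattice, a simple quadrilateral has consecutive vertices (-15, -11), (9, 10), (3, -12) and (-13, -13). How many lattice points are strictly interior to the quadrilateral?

The shoelace formula gives twice the area as |((-15)·10 − 9·(-11)) + (9·(-12) − 3·10) + (3·(-13) − (-13)·(-12)) + ((-13)·(-11) − (-15)·(-13))| = 436, so the area is 218.
Along each edge there are gcd(|Δx|,|Δy|)+1 lattice points, so counting each shared vertex once the boundary has gcd(24,21) + gcd(6,22) + gcd(16,1) + gcd(2,2) = 3+2+1+2 = 8.
Pick's theorem gives I = A − B/2 + 1 = 218 − 8/2 + 1 = 215.

215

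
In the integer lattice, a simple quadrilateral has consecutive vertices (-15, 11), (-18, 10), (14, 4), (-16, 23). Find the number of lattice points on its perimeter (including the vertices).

Summing gcd(|Δx|,|Δy|) over the edges gives the boundary count: gcd(3,1) + gcd(32,6) + gcd(30,19) + gcd(1,12) = 1+2+1+1 = 5.

5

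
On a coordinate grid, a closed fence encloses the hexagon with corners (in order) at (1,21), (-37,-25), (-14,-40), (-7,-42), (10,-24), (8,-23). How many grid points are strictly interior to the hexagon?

1463

By the shoelace formula, twice the signed area is |[1·(-25) − (-37)·21] + [(-37)·(-40) − (-14)·(-25)] + [(-14)·(-42) − (-7)·(-40)] + [(-7)·(-24) − 10·(-42)] + [10·(-23) − 8·(-24)] + [8·21 − 1·(-23)]| = 2931, so the area is 2931/2.
The number of boundary lattice points is Σ gcd(|Δx|,|Δy|) = gcd(38,46) + gcd(23,15) + gcd(7,2) + gcd(17,18) + gcd(2,1) + gcd(7,44) = 2+1+1+1+1+1 = 7.
By Pick's theorem A = I + B/2 − 1, so I = 2931/2 − 7/2 + 1 = 1463.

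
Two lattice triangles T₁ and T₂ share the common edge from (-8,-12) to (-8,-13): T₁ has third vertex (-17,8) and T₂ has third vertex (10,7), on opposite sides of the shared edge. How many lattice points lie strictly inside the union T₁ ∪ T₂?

11

The union is the simple quadrilateral with vertices (-8,-12), (-17,8), (-8,-13), (10,7) in order.
The shoelace formula gives twice the area as |((-8)·8 − (-17)·(-12)) + ((-17)·(-13) − (-8)·8) + ((-8)·7 − 10·(-13)) + (10·(-12) − (-8)·7)| = 27, so the area is 13.5.
The number of boundary lattice points is Σ gcd(|Δx|,|Δy|) = gcd(9,20) + gcd(9,21) + gcd(18,20) + gcd(18,19) = 1+3+2+1 = 7.
By Pick's theorem I = A − B/2 + 1 = 13.5 − 7/2 + 1 = 11.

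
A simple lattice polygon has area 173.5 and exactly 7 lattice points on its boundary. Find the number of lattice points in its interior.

From Pick's theorem, I = A − B/2 + 1 = 173.5 − 7/2 + 1 = 171.

171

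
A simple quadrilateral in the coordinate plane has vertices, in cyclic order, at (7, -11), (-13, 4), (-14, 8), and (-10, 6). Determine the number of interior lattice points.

38

The shoelace formula gives twice the area as |[7·4 − (-13)·(-11)] + [(-13)·8 − (-14)·4] + [(-14)·6 − (-10)·8] + [(-10)·(-11) − 7·6]| = 99, so the area is 49.5.
The number of boundary lattice points is Σ gcd(|Δx|,|Δy|) = gcd(20,15) + gcd(1,4) + gcd(4,2) + gcd(17,17) = 5+1+2+17 = 25.
Pick's theorem gives I = A − B/2 + 1 = 49.5 − 25/2 + 1 = 38.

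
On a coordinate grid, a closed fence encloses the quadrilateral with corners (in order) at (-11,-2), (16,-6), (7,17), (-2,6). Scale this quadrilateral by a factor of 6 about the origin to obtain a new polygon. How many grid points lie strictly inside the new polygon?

10033

Using the shoelace formula, 2A = |[(-11)·(-6) − 16·(-2)] + [16·17 − 7·(-6)] + [7·6 − (-2)·17] + [(-2)·(-2) − (-11)·6]| = 558, so the area is 279.
Along each edge there are gcd(|Δx|,|Δy|)+1 lattice points, so counting each shared vertex once the boundary has gcd(27,4) + gcd(9,23) + gcd(9,11) + gcd(9,8) = 1+1+1+1 = 4.
Scaling by 6 multiplies the area by 6² = 36 (so the new area is 10044) and multiplies the boundary lattice-point count by 6, giving 24.
By Pick's theorem, the interior count of the dilated polygon is 10044 − 24/2 + 1 = 10033.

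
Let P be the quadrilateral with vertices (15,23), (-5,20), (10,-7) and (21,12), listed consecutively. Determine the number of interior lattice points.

By the shoelace formula, twice the signed area is |(15·20 − (-5)·23) + ((-5)·(-7) − 10·20) + (10·12 − 21·(-7)) + (21·23 − 15·12)| = 820, so the area is 410.
The number of boundary lattice points is Σ gcd(|Δx|,|Δy|) = gcd(20,3) + gcd(15,27) + gcd(11,19) + gcd(6,11) = 1+3+1+1 = 6.
Pick's theorem gives I = A − B/2 + 1 = 410 − 6/2 + 1 = 408.

408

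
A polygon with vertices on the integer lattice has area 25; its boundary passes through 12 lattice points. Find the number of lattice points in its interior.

20

From Pick's theorem, I = A − B/2 + 1 = 25 − 12/2 + 1 = 20.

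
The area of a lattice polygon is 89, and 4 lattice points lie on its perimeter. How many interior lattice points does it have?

88

From Pick's theorem, I = A − B/2 + 1 = 89 − 4/2 + 1 = 88.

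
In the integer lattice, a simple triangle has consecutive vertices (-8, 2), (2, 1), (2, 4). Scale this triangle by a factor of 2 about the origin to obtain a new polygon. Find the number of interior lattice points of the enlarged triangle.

55

By the shoelace formula, twice the signed area is |((-8)·1 − 2·2) + (2·4 − 2·1) + (2·2 − (-8)·4)| = 30, so the area is 15.
Along each edge there are gcd(|Δx|,|Δy|)+1 lattice points, so counting each shared vertex once the boundary has gcd(10,1) + gcd(0,3) + gcd(10,2) = 1+3+2 = 6.
Scaling by 2 multiplies the area by 2² = 4 (so the new area is 60) and multiplies the boundary lattice-point count by 2, giving 12.
By Pick's theorem, the interior count of the dilated polygon is 60 − 12/2 + 1 = 55.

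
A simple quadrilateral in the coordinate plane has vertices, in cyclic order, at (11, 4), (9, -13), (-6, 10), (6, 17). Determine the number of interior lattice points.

245

By the shoelace formula, twice the signed area is |(11·(-13) − 9·4) + (9·10 − (-6)·(-13)) + ((-6)·17 − 6·10) + (6·4 − 11·17)| = 492, so the area is 246.
The number of boundary lattice points is Σ gcd(|Δx|,|Δy|) = gcd(2,17) + gcd(15,23) + gcd(12,7) + gcd(5,13) = 1+1+1+1 = 4.
Pick's theorem gives I = A − B/2 + 1 = 246 − 4/2 + 1 = 245.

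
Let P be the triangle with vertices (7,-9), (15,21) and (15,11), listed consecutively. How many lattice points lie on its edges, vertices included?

The number of boundary lattice points is Σ gcd(|Δx|,|Δy|) = gcd(8,30) + gcd(0,10) + gcd(8,20) = 2+10+4 = 16.

16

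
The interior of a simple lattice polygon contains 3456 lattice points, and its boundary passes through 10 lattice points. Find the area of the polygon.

3460

Pick's theorem states A = I + B/2 − 1, so A = 3456 + 10/2 − 1 = 3460.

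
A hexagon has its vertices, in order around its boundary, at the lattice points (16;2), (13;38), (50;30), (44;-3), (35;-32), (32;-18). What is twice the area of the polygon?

Using the shoelace formula, 2A = |(16·38 − 13·2) + (13·30 − 50·38) + (50·(-3) − 44·30) + (44·(-32) − 35·(-3)) + (35·(-18) − 32·(-32)) + (32·2 − 16·(-18))| = 2955, so the area is 2955/2.

2955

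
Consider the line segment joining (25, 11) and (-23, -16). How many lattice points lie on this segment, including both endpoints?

4

The number of lattice points on a segment between lattice points is gcd(|Δx|,|Δy|) + 1 = gcd(48,27) + 1 = 3 + 1 = 4.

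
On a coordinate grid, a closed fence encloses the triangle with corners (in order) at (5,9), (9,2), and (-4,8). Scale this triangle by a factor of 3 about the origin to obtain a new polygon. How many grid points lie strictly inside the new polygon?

298

The shoelace formula gives twice the area as |(5·2 − 9·9) + (9·8 − (-4)·2) + ((-4)·9 − 5·8)| = 67, so the area is 67/2.
Summing gcd(|Δx|,|Δy|) over the edges gives the boundary count: gcd(4,7) + gcd(13,6) + gcd(9,1) = 1+1+1 = 3.
Scaling by 3 multiplies the area by 3² = 9 (so the new area is 603/2) and multiplies the boundary lattice-point count by 3, giving 9.
By Pick's theorem, the interior count of the dilated polygon is 603/2 − 9/2 + 1 = 298.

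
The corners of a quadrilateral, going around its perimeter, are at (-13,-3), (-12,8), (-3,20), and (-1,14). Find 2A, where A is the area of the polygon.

193

By the shoelace formula, twice the signed area is |((-13)·8 − (-12)·(-3)) + ((-12)·20 − (-3)·8) + ((-3)·14 − (-1)·20) + ((-1)·(-3) − (-13)·14)| = 193, so the area is 193/2.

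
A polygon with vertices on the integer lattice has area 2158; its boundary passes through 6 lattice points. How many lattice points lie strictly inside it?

2156

From Pick's theorem, I = A − B/2 + 1 = 2158 − 6/2 + 1 = 2156.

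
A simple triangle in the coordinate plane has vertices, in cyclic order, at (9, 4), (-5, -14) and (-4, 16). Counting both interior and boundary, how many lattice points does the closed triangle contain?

By the shoelace formula, twice the signed area is |[9·(-14) − (-5)·4] + [(-5)·16 − (-4)·(-14)] + [(-4)·4 − 9·16]| = 402, so the area is 201.
Summing gcd(|Δx|,|Δy|) over the edges gives the boundary count: gcd(14,18) + gcd(1,30) + gcd(13,12) = 2+1+1 = 4.
Pick's theorem gives I = A − B/2 + 1 = 201 − 4/2 + 1 = 200, so the closed region contains I + B = 200 + 4 = 204 lattice points.

204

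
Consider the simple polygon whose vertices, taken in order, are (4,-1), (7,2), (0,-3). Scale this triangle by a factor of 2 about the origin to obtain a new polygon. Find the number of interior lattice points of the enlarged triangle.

7

By the shoelace formula, twice the signed area is |[4·2 − 7·(-1)] + [7·(-3) − 0·2] + [0·(-1) − 4·(-3)]| = 6, so the area is 3.
Summing gcd(|Δx|,|Δy|) over the edges gives the boundary count: gcd(3,3) + gcd(7,5) + gcd(4,2) = 3+1+2 = 6.
Scaling by 2 multiplies the area by 2² = 4 (so the new area is 12) and multiplies the boundary lattice-point count by 2, giving 12.
By Pick's theorem, the interior count of the dilated polygon is 12 − 12/2 + 1 = 7.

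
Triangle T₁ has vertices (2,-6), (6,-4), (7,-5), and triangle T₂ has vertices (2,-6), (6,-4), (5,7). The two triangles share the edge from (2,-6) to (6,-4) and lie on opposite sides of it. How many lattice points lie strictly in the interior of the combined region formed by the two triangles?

25

The union is the simple quadrilateral with vertices (2,-6), (7,-5), (6,-4), (5,7) in order.
By the shoelace formula, twice the signed area is |[2·(-5) − 7·(-6)] + [7·(-4) − 6·(-5)] + [6·7 − 5·(-4)] + [5·(-6) − 2·7]| = 52, so the area is 26.
Along each edge there are gcd(|Δx|,|Δy|)+1 lattice points, so counting each shared vertex once the boundary has gcd(5,1) + gcd(1,1) + gcd(1,11) + gcd(3,13) = 1+1+1+1 = 4.
By Pick's theorem I = A − B/2 + 1 = 26 − 4/2 + 1 = 25.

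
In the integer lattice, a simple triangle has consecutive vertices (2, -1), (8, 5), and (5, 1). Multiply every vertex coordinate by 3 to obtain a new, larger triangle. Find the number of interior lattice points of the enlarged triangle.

Using the shoelace formula, 2A = |(2·5 − 8·(-1)) + (8·1 − 5·5) + (5·(-1) − 2·1)| = 6, so the area is 3.
Along each edge there are gcd(|Δx|,|Δy|)+1 lattice points, so counting each shared vertex once the boundary has gcd(6,6) + gcd(3,4) + gcd(3,2) = 6+1+1 = 8.
Scaling by 3 multiplies the area by 3² = 9 (so the new area is 27) and multiplies the boundary lattice-point count by 3, giving 24.
By Pick's theorem, the interior count of the dilated polygon is 27 − 24/2 + 1 = 16.

16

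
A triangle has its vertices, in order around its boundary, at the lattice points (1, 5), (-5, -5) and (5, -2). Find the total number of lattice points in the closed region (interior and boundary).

By the shoelace formula, twice the signed area is |(1·(-5) − (-5)·5) + ((-5)·(-2) − 5·(-5)) + (5·5 − 1·(-2))| = 82, so the area is 41.
Summing gcd(|Δx|,|Δy|) over the edges gives the boundary count: gcd(6,10) + gcd(10,3) + gcd(4,7) = 2+1+1 = 4.
Pick's theorem gives I = A − B/2 + 1 = 41 − 4/2 + 1 = 40, so the closed region contains I + B = 40 + 4 = 44 lattice points.

44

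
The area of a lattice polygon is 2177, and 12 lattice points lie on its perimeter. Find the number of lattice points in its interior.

2172

From Pick's theorem, I = A − B/2 + 1 = 2177 − 12/2 + 1 = 2172.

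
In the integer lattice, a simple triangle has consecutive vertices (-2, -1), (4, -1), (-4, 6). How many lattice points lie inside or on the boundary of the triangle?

By the shoelace formula, twice the signed area is |((-2)·(-1) − 4·(-1)) + (4·6 − (-4)·(-1)) + ((-4)·(-1) − (-2)·6)| = 42, so the area is 21.
Along each edge there are gcd(|Δx|,|Δy|)+1 lattice points, so counting each shared vertex once the boundary has gcd(6,0) + gcd(8,7) + gcd(2,7) = 6+1+1 = 8.
Pick's theorem gives I = A − B/2 + 1 = 21 − 8/2 + 1 = 18, so the closed region contains I + B = 18 + 8 = 26 lattice points.

26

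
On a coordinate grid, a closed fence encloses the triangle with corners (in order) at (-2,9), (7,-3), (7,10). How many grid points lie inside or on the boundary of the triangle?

68

The shoelace formula gives twice the area as |[(-2)·(-3) − 7·9] + [7·10 − 7·(-3)] + [7·9 − (-2)·10]| = 117, so the area is 117/2.
The number of boundary lattice points is Σ gcd(|Δx|,|Δy|) = gcd(9,12) + gcd(0,13) + gcd(9,1) = 3+13+1 = 17.
Pick's theorem gives I = A − B/2 + 1 = 117/2 − 17/2 + 1 = 51, so the closed region contains I + B = 51 + 17 = 68 lattice points.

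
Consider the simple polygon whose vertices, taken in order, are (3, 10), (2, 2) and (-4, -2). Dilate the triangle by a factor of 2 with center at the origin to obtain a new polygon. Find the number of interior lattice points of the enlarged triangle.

85

By the shoelace formula, twice the signed area is |[3·2 − 2·10] + [2·(-2) − (-4)·2] + [(-4)·10 − 3·(-2)]| = 44, so the area is 22.
The number of boundary lattice points is Σ gcd(|Δx|,|Δy|) = gcd(1,8) + gcd(6,4) + gcd(7,12) = 1+2+1 = 4.
Scaling by 2 multiplies the area by 2² = 4 (so the new area is 88) and multiplies the boundary lattice-point count by 2, giving 8.
By Pick's theorem, the interior count of the dilated polygon is 88 − 8/2 + 1 = 85.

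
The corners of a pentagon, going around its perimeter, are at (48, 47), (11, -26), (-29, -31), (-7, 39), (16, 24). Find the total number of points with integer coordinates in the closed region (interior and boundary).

Using the shoelace formula, 2A = |[48·(-26) − 11·47] + [11·(-31) − (-29)·(-26)] + [(-29)·39 − (-7)·(-31)] + [(-7)·24 − 16·39] + [16·47 − 48·24]| = 5400, so the area is 2700.
Summing gcd(|Δx|,|Δy|) over the edges gives the boundary count: gcd(37,73) + gcd(40,5) + gcd(22,70) + gcd(23,15) + gcd(32,23) = 1+5+2+1+1 = 10.
Pick's theorem gives I = A − B/2 + 1 = 2700 − 10/2 + 1 = 2696, so the closed region contains I + B = 2696 + 10 = 2706 lattice points.

2706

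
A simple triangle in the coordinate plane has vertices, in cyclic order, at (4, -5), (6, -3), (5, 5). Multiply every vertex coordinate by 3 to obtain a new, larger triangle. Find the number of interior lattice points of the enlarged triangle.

By the shoelace formula, twice the signed area is |(4·(-3) − 6·(-5)) + (6·5 − 5·(-3)) + (5·(-5) − 4·5)| = 18, so the area is 9.
Summing gcd(|Δx|,|Δy|) over the edges gives the boundary count: gcd(2,2) + gcd(1,8) + gcd(1,10) = 2+1+1 = 4.
Scaling by 3 multiplies the area by 3² = 9 (so the new area is 81) and multiplies the boundary lattice-point count by 3, giving 12.
By Pick's theorem, the interior count of the dilated polygon is 81 − 12/2 + 1 = 76.

76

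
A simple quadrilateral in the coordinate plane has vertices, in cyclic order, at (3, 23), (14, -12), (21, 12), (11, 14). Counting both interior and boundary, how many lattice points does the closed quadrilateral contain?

221

The shoelace formula gives twice the area as |[3·(-12) − 14·23] + [14·12 − 21·(-12)] + [21·14 − 11·12] + [11·23 − 3·14]| = 435, so the area is 435/2.
Summing gcd(|Δx|,|Δy|) over the edges gives the boundary count: gcd(11,35) + gcd(7,24) + gcd(10,2) + gcd(8,9) = 1+1+2+1 = 5.
Pick's theorem gives I = A − B/2 + 1 = 435/2 − 5/2 + 1 = 216, so the closed region contains I + B = 216 + 5 = 221 lattice points.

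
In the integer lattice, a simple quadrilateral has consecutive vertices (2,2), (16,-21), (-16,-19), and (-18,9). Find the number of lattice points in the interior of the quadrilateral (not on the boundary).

By the shoelace formula, twice the signed area is |(2·(-21) − 16·2) + (16·(-19) − (-16)·(-21)) + ((-16)·9 − (-18)·(-19)) + ((-18)·2 − 2·9)| = 1254, so the area is 627.
Summing gcd(|Δx|,|Δy|) over the edges gives the boundary count: gcd(14,23) + gcd(32,2) + gcd(2,28) + gcd(20,7) = 1+2+2+1 = 6.
By Pick's theorem A = I + B/2 − 1, so I = 627 − 6/2 + 1 = 625.

625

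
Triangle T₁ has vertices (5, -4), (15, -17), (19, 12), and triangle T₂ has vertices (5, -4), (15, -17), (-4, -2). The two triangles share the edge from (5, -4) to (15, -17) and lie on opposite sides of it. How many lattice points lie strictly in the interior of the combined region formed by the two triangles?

218

The union is the simple quadrilateral with vertices (5, -4), (19, 12), (15, -17), (-4, -2) in order.
The shoelace formula gives twice the area as |(5·12 − 19·(-4)) + (19·(-17) − 15·12) + (15·(-2) − (-4)·(-17)) + ((-4)·(-4) − 5·(-2))| = 439, so the area is 219.5.
The number of boundary lattice points is Σ gcd(|Δx|,|Δy|) = gcd(14,16) + gcd(4,29) + gcd(19,15) + gcd(9,2) = 2+1+1+1 = 5.
By Pick's theorem I = A − B/2 + 1 = 219.5 − 5/2 + 1 = 218.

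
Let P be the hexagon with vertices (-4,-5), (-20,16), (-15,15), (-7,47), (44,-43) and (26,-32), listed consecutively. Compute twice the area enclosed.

By the shoelace formula, twice the signed area is |[(-4)·16 − (-20)·(-5)] + [(-20)·15 − (-15)·16] + [(-15)·47 − (-7)·15] + [(-7)·(-43) − 44·47] + [44·(-32) − 26·(-43)] + [26·(-5) − (-4)·(-32)]| = 3139, so the area is 1569.5.

3139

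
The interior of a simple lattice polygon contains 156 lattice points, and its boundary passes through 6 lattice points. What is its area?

158

Pick's theorem states A = I + B/2 − 1, so A = 156 + 6/2 − 1 = 158.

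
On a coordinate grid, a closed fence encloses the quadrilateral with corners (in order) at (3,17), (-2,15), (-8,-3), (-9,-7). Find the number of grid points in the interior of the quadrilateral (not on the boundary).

42

By the shoelace formula, twice the signed area is |(3·15 − (-2)·17) + ((-2)·(-3) − (-8)·15) + ((-8)·(-7) − (-9)·(-3)) + ((-9)·17 − 3·(-7))| = 102, so the area is 51.
The number of boundary lattice points is Σ gcd(|Δx|,|Δy|) = gcd(5,2) + gcd(6,18) + gcd(1,4) + gcd(12,24) = 1+6+1+12 = 20.
By Pick's theorem A = I + B/2 − 1, so I = 51 − 20/2 + 1 = 42.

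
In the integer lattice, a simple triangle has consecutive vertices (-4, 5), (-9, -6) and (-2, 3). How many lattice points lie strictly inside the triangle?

15

The shoelace formula gives twice the area as |[(-4)·(-6) − (-9)·5] + [(-9)·3 − (-2)·(-6)] + [(-2)·5 − (-4)·3]| = 32, so the area is 16.
Along each edge there are gcd(|Δx|,|Δy|)+1 lattice points, so counting each shared vertex once the boundary has gcd(5,11) + gcd(7,9) + gcd(2,2) = 1+1+2 = 4.
By Pick's theorem A = I + B/2 − 1, so I = 16 − 4/2 + 1 = 15.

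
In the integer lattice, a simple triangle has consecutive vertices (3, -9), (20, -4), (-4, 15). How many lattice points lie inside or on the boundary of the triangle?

Using the shoelace formula, 2A = |[3·(-4) − 20·(-9)] + [20·15 − (-4)·(-4)] + [(-4)·(-9) − 3·15]| = 443, so the area is 443/2.
Summing gcd(|Δx|,|Δy|) over the edges gives the boundary count: gcd(17,5) + gcd(24,19) + gcd(7,24) = 1+1+1 = 3.
Pick's theorem gives I = A − B/2 + 1 = 443/2 − 3/2 + 1 = 221, so the closed region contains I + B = 221 + 3 = 224 lattice points.

224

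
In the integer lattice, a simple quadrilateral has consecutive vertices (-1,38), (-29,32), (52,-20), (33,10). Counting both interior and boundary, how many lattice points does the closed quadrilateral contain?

1219

Using the shoelace formula, 2A = |((-1)·32 − (-29)·38) + ((-29)·(-20) − 52·32) + (52·10 − 33·(-20)) + (33·38 − (-1)·10)| = 2430, so the area is 1215.
The number of boundary lattice points is Σ gcd(|Δx|,|Δy|) = gcd(28,6) + gcd(81,52) + gcd(19,30) + gcd(34,28) = 2+1+1+2 = 6.
Pick's theorem gives I = A − B/2 + 1 = 1215 − 6/2 + 1 = 1213, so the closed region contains I + B = 1213 + 6 = 1219 lattice points.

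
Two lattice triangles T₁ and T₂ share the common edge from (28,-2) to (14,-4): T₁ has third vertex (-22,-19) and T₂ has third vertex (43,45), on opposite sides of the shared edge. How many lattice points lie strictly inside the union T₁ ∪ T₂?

381

The union is the simple quadrilateral with vertices (28,-2), (-22,-19), (14,-4), (43,45) in order.
The shoelace formula gives twice the area as |[28·(-19) − (-22)·(-2)] + [(-22)·(-4) − 14·(-19)] + [14·45 − 43·(-4)] + [43·(-2) − 28·45]| = 766, so the area is 383.
Summing gcd(|Δx|,|Δy|) over the edges gives the boundary count: gcd(50,17) + gcd(36,15) + gcd(29,49) + gcd(15,47) = 1+3+1+1 = 6.
By Pick's theorem I = A − B/2 + 1 = 383 − 6/2 + 1 = 381.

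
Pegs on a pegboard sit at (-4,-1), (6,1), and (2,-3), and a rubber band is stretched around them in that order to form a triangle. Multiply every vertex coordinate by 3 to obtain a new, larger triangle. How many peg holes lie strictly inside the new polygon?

The shoelace formula gives twice the area as |((-4)·1 − 6·(-1)) + (6·(-3) − 2·1) + (2·(-1) − (-4)·(-3))| = 32, so the area is 16.
The number of boundary lattice points is Σ gcd(|Δx|,|Δy|) = gcd(10,2) + gcd(4,4) + gcd(6,2) = 2+4+2 = 8.
Scaling by 3 multiplies the area by 3² = 9 (so the new area is 144) and multiplies the boundary lattice-point count by 3, giving 24.
By Pick's theorem, the interior count of the dilated polygon is 144 − 24/2 + 1 = 133.

133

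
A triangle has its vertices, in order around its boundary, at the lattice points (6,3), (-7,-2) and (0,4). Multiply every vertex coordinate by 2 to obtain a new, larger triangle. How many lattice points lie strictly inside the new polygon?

84

Using the shoelace formula, 2A = |[6·(-2) − (-7)·3] + [(-7)·4 − 0·(-2)] + [0·3 − 6·4]| = 43, so the area is 21.5.
Summing gcd(|Δx|,|Δy|) over the edges gives the boundary count: gcd(13,5) + gcd(7,6) + gcd(6,1) = 1+1+1 = 3.
Scaling by 2 multiplies the area by 2² = 4 (so the new area is 86) and multiplies the boundary lattice-point count by 2, giving 6.
By Pick's theorem, the interior count of the dilated polygon is 86 − 6/2 + 1 = 84.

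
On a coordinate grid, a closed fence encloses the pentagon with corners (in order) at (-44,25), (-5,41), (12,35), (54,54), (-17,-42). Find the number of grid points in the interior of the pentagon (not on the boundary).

Using the shoelace formula, 2A = |((-44)·41 − (-5)·25) + ((-5)·35 − 12·41) + (12·54 − 54·35) + (54·(-42) − (-17)·54) + ((-17)·25 − (-44)·(-42))| = 7211, so the area is 7211/2.
Along each edge there are gcd(|Δx|,|Δy|)+1 lattice points, so counting each shared vertex once the boundary has gcd(39,16) + gcd(17,6) + gcd(42,19) + gcd(71,96) + gcd(27,67) = 1+1+1+1+1 = 5.
By Pick's theorem A = I + B/2 − 1, so I = 7211/2 − 5/2 + 1 = 3604.

3604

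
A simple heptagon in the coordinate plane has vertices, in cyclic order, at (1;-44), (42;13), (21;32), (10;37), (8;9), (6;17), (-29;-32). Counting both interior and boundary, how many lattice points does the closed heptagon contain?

Using the shoelace formula, 2A = |[1·13 − 42·(-44)] + [42·32 − 21·13] + [21·37 − 10·32] + [10·9 − 8·37] + [8·17 − 6·9] + [6·(-32) − (-29)·17] + [(-29)·(-44) − 1·(-32)]| = 4874, so the area is 2437.
Along each edge there are gcd(|Δx|,|Δy|)+1 lattice points, so counting each shared vertex once the boundary has gcd(41,57) + gcd(21,19) + gcd(11,5) + gcd(2,28) + gcd(2,8) + gcd(35,49) + gcd(30,12) = 1+1+1+2+2+7+6 = 20.
Pick's theorem gives I = A − B/2 + 1 = 2437 − 20/2 + 1 = 2428, so the closed region contains I + B = 2428 + 20 = 2448 lattice points.

2448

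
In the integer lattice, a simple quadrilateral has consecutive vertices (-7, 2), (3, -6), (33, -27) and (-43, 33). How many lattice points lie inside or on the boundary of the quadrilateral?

119

The shoelace formula gives twice the area as |((-7)·(-6) − 3·2) + (3·(-27) − 33·(-6)) + (33·33 − (-43)·(-27)) + ((-43)·2 − (-7)·33)| = 226, so the area is 113.
Along each edge there are gcd(|Δx|,|Δy|)+1 lattice points, so counting each shared vertex once the boundary has gcd(10,8) + gcd(30,21) + gcd(76,60) + gcd(36,31) = 2+3+4+1 = 10.
Pick's theorem gives I = A − B/2 + 1 = 113 − 10/2 + 1 = 109, so the closed region contains I + B = 109 + 10 = 119 lattice points.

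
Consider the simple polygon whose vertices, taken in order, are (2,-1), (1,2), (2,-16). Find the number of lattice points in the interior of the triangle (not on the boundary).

The shoelace formula gives twice the area as |(2·2 − 1·(-1)) + (1·(-16) − 2·2) + (2·(-1) − 2·(-16))| = 15, so the area is 7.5.
The number of boundary lattice points is Σ gcd(|Δx|,|Δy|) = gcd(1,3) + gcd(1,18) + gcd(0,15) = 1+1+15 = 17.
By Pick's theorem A = I + B/2 − 1, so I = 7.5 − 17/2 + 1 = 0.

0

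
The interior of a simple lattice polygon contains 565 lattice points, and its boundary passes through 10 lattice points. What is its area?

By Pick's theorem, A = I + B/2 − 1 = 565 + 10/2 − 1 = 569.

569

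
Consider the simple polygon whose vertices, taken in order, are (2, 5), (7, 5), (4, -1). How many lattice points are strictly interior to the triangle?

Using the shoelace formula, 2A = |[2·5 − 7·5] + [7·(-1) − 4·5] + [4·5 − 2·(-1)]| = 30, so the area is 15.
Along each edge there are gcd(|Δx|,|Δy|)+1 lattice points, so counting each shared vertex once the boundary has gcd(5,0) + gcd(3,6) + gcd(2,6) = 5+3+2 = 10.
By Pick's theorem A = I + B/2 − 1, so I = 15 − 10/2 + 1 = 11.

11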